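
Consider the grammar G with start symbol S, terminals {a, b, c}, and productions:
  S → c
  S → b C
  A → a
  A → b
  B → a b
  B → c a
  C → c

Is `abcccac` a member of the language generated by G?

no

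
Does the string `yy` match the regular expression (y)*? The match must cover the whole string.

yes

Split into 2 pieces y · y; each matches y.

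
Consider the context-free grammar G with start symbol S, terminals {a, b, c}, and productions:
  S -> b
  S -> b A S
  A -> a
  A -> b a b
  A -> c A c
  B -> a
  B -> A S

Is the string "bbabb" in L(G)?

yes

S ⇒ bAS ⇒ bbabS ⇒ bbabb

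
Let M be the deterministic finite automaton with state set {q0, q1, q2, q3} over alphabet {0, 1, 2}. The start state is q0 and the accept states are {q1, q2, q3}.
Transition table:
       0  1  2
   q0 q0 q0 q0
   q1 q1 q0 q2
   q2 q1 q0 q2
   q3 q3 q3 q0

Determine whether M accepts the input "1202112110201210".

rejected

q0 --1--> q0
q0 --2--> q0
q0 --0--> q0
q0 --2--> q0
q0 --1--> q0
q0 --1--> q0
q0 --2--> q0
q0 --1--> q0
q0 --1--> q0
q0 --0--> q0
q0 --2--> q0
q0 --0--> q0
q0 --1--> q0
q0 --2--> q0
q0 --1--> q0
q0 --0--> q0
End in state q0, which is not an accepting state.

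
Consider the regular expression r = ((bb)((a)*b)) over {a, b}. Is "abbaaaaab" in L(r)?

No split of abbaaaaab into u·v has (bb) matching u and ((a)*b) matching v.

no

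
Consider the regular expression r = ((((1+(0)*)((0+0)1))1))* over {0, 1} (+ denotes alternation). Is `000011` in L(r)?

Split into 1 piece 000011; each matches (((1+(0)*)((0+0)1))1).

yes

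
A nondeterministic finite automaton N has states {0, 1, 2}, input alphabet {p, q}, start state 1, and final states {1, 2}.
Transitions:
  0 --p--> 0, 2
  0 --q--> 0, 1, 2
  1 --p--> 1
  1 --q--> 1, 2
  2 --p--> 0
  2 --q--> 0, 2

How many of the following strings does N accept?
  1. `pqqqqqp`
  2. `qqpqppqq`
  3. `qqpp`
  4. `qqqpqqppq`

`pqqqqqp`: accepted
`qqpqppqq`: accepted
`qqpp`: accepted
`qqqpqqppq`: accepted

4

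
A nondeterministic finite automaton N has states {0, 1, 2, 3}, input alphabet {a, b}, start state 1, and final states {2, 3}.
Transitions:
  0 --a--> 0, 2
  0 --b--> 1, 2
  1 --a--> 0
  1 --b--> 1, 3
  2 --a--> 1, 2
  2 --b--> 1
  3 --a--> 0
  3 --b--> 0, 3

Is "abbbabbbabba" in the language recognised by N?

rejected

Start: {1}
read a: {0}
read b: {1, 2}
read b: {1, 3}
read b: {0, 1, 3}
read a: {0, 2}
read b: {1, 2}
read b: {1, 3}
read b: {0, 1, 3}
read a: {0, 2}
read b: {1, 2}
read b: {1, 3}
read a: {0}
Reachable ∩ accepting = {} — empty.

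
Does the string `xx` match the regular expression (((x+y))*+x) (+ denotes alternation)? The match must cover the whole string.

yes

The left alternative ((x+y))* matches xx.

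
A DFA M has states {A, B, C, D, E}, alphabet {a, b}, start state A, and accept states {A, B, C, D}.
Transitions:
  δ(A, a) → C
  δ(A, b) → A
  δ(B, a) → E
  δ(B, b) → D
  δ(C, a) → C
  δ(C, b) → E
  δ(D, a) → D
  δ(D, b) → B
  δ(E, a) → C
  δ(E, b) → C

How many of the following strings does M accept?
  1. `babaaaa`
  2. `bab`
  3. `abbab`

1

`babaaaa`: accepted
`bab`: rejected
`abbab`: rejected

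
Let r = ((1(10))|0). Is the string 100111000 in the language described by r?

no

Neither (1(10)) nor 0 matches 100111000.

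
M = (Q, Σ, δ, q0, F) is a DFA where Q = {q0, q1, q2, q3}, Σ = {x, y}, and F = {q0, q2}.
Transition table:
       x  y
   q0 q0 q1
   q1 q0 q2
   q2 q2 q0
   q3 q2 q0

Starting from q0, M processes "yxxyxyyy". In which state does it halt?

q0

q0 --y--> q1
q1 --x--> q0
q0 --x--> q0
q0 --y--> q1
q1 --x--> q0
q0 --y--> q1
q1 --y--> q2
q2 --y--> q0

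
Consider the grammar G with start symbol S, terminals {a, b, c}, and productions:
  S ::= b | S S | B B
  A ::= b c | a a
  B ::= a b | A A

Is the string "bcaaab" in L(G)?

yes

S ⇒ BB ⇒ AAB ⇒ bcAB ⇒ bcaaB ⇒ bcaaab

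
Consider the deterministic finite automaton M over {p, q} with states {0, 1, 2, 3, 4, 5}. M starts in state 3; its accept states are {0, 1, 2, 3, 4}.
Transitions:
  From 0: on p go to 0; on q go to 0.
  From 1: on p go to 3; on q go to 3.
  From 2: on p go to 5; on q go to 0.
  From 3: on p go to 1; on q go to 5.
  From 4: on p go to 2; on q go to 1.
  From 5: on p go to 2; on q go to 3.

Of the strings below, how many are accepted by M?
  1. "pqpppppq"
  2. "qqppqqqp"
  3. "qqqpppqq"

"pqpppppq": accepted
"qqppqqqp": accepted
"qqqpppqq": accepted

3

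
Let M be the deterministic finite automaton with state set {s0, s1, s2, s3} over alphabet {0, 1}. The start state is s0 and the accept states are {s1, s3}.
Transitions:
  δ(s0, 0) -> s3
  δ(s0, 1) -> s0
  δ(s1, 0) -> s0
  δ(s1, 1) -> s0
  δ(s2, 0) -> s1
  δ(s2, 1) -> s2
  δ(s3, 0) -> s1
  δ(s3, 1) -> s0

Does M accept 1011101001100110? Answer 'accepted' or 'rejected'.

s0 --1--> s0
s0 --0--> s3
s3 --1--> s0
s0 --1--> s0
s0 --1--> s0
s0 --0--> s3
s3 --1--> s0
s0 --0--> s3
s3 --0--> s1
s1 --1--> s0
s0 --1--> s0
s0 --0--> s3
s3 --0--> s1
s1 --1--> s0
s0 --1--> s0
s0 --0--> s3
End in state s3, which is an accepting state.

accepted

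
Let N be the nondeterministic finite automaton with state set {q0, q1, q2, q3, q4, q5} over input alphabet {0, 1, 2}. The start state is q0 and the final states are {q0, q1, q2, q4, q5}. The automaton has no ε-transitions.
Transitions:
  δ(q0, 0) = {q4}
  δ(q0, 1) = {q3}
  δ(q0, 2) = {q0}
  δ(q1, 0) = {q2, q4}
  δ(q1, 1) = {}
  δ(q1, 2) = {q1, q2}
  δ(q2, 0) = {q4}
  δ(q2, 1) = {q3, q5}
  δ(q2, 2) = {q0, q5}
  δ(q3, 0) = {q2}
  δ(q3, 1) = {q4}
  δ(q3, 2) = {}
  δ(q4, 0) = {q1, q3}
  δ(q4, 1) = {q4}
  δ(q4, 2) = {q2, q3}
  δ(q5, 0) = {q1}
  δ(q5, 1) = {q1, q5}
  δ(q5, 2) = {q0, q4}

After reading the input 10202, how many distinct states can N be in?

Start: {q0}
read 1: {q3}
read 0: {q2}
read 2: {q0, q5}
read 0: {q1, q4}
read 2: {q1, q2, q3}
Final reachable set {q1, q2, q3} has 3 states.

3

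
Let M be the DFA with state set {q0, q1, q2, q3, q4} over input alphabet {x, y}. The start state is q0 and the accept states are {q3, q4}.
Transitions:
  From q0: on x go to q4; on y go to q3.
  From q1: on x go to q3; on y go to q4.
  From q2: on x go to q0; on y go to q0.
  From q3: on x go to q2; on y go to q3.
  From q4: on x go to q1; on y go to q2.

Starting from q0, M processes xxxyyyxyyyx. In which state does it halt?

q2

q0 --x--> q4
q4 --x--> q1
q1 --x--> q3
q3 --y--> q3
q3 --y--> q3
q3 --y--> q3
q3 --x--> q2
q2 --y--> q0
q0 --y--> q3
q3 --y--> q3
q3 --x--> q2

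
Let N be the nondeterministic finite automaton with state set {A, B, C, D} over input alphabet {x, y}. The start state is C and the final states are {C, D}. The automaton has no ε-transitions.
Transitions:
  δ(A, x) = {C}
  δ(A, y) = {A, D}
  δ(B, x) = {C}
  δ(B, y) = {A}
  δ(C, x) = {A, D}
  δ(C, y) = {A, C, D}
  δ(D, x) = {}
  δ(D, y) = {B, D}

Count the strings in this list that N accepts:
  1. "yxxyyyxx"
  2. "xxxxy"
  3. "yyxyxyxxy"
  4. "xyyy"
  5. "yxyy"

"yxxyyyxx": accepted
"xxxxy": accepted
"yyxyxyxxy": accepted
"xyyy": accepted
"yxyy": accepted

5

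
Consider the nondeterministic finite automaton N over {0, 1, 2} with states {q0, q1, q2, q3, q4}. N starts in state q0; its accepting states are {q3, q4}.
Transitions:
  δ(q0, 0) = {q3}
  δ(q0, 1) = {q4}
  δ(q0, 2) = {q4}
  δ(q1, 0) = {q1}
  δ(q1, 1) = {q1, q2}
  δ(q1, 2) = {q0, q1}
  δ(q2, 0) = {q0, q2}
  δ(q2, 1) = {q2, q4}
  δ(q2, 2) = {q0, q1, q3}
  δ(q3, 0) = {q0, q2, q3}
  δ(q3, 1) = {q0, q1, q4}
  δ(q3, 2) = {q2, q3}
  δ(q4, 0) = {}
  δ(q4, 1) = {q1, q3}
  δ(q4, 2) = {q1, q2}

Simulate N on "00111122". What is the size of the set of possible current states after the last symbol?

Start: {q0}
read 0: {q3}
read 0: {q0, q2, q3}
read 1: {q0, q1, q2, q4}
read 1: {q1, q2, q3, q4}
read 1: {q0, q1, q2, q3, q4}
read 1: {q0, q1, q2, q3, q4}
read 2: {q0, q1, q2, q3, q4}
read 2: {q0, q1, q2, q3, q4}
Final reachable set {q0, q1, q2, q3, q4} has 5 states.

5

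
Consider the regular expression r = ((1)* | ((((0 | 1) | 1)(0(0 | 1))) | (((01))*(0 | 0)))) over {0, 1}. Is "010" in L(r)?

yes

The right alternative ((((0|1)|1)(0(0|1)))|(((01))*(0|0))) matches 010.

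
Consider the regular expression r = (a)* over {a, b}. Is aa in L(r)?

yes

Split into 2 pieces a · a; each matches a.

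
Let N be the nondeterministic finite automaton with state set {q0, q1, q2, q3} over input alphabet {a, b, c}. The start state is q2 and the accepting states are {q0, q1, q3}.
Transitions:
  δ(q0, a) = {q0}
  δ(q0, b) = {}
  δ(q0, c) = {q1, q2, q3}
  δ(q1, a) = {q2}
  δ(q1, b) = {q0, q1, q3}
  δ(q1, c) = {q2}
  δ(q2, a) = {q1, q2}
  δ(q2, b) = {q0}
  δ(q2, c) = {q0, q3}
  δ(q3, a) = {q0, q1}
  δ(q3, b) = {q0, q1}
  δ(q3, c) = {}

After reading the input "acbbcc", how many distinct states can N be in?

3

Start: {q2}
read a: {q1, q2}
read c: {q0, q2, q3}
read b: {q0, q1}
read b: {q0, q1, q3}
read c: {q1, q2, q3}
read c: {q0, q2, q3}
Final reachable set {q0, q2, q3} has 3 states.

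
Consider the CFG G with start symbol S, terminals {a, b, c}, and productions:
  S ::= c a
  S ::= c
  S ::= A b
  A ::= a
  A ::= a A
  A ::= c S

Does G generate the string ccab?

S ⇒ Ab ⇒ cSb ⇒ ccab

yes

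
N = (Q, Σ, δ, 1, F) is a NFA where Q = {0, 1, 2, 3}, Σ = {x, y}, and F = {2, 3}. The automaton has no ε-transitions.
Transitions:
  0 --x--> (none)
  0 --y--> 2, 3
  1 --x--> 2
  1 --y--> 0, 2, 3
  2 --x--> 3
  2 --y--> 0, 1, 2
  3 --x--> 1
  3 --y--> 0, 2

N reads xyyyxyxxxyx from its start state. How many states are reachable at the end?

3

Start: {1}
read x: {2}
read y: {0, 1, 2}
read y: {0, 1, 2, 3}
read y: {0, 1, 2, 3}
read x: {1, 2, 3}
read y: {0, 1, 2, 3}
read x: {1, 2, 3}
read x: {1, 2, 3}
read x: {1, 2, 3}
read y: {0, 1, 2, 3}
read x: {1, 2, 3}
Final reachable set {1, 2, 3} has 3 states.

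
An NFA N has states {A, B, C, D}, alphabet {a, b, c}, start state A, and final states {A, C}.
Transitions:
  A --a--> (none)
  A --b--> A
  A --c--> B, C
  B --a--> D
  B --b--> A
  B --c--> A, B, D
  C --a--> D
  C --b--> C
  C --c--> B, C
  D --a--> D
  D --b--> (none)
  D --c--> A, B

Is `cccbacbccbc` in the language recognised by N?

accepted

Start: {A}
read c: {B, C}
read c: {A, B, C, D}
read c: {A, B, C, D}
read b: {A, C}
read a: {D}
read c: {A, B}
read b: {A}
read c: {B, C}
read c: {A, B, C, D}
read b: {A, C}
read c: {B, C}
Reachable ∩ accepting = {C} — nonempty.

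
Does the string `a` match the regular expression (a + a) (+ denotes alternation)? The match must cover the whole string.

The left alternative a matches a.

yes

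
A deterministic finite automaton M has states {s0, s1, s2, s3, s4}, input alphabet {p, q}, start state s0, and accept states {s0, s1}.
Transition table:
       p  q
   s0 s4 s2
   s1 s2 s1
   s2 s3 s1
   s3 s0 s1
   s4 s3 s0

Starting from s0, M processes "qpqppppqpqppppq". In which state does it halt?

s0

s0 --q--> s2
s2 --p--> s3
s3 --q--> s1
s1 --p--> s2
s2 --p--> s3
s3 --p--> s0
s0 --p--> s4
s4 --q--> s0
s0 --p--> s4
s4 --q--> s0
s0 --p--> s4
s4 --p--> s3
s3 --p--> s0
s0 --p--> s4
s4 --q--> s0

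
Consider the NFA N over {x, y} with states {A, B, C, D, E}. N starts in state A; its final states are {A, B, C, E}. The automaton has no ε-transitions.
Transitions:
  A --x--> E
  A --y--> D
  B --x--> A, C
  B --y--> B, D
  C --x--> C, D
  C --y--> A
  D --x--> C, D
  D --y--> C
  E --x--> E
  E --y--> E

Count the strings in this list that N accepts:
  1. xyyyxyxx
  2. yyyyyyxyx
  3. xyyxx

3

xyyyxyxx: accepted
yyyyyyxyx: accepted
xyyxx: accepted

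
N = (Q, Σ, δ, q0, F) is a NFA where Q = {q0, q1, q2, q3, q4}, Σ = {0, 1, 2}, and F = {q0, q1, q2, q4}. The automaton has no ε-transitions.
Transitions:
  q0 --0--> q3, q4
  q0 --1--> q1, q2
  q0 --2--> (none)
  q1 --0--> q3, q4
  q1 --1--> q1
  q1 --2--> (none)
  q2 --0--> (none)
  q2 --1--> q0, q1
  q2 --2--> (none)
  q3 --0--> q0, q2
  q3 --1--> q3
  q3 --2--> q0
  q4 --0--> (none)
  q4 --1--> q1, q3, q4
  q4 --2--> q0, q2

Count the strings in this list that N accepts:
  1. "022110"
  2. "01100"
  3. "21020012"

1

"022110": rejected
"01100": accepted
"21020012": rejected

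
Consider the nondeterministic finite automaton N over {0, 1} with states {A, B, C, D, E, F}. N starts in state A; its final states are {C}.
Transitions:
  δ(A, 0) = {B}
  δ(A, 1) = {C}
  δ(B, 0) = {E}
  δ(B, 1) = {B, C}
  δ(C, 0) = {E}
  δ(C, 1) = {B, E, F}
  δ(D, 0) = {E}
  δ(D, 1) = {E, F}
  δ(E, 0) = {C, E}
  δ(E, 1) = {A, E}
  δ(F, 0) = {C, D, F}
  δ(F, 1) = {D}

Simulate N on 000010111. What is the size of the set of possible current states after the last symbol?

Start: {A}
read 0: {B}
read 0: {E}
read 0: {C, E}
read 0: {C, E}
read 1: {A, B, E, F}
read 0: {B, C, D, E, F}
read 1: {A, B, C, D, E, F}
read 1: {A, B, C, D, E, F}
read 1: {A, B, C, D, E, F}
Final reachable set {A, B, C, D, E, F} has 6 states.

6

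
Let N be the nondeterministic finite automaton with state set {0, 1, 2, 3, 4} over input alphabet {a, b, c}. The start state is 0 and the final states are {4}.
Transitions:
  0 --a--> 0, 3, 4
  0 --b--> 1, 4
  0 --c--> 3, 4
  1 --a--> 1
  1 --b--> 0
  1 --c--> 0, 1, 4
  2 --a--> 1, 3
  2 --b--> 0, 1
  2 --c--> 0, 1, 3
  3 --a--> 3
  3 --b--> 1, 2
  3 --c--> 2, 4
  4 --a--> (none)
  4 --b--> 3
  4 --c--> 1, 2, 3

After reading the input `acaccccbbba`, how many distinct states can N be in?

Start: {0}
read a: {0, 3, 4}
read c: {1, 2, 3, 4}
read a: {1, 3}
read c: {0, 1, 2, 4}
read c: {0, 1, 2, 3, 4}
read c: {0, 1, 2, 3, 4}
read c: {0, 1, 2, 3, 4}
read b: {0, 1, 2, 3, 4}
read b: {0, 1, 2, 3, 4}
read b: {0, 1, 2, 3, 4}
read a: {0, 1, 3, 4}
Final reachable set {0, 1, 3, 4} has 4 states.

4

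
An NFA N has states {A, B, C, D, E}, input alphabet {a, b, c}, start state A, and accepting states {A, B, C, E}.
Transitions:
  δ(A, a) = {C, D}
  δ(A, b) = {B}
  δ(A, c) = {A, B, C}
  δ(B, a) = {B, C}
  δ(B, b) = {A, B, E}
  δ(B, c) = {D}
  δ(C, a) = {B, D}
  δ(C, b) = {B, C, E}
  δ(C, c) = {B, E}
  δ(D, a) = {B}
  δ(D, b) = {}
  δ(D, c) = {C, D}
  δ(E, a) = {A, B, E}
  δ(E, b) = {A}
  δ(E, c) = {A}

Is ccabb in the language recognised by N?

Start: {A}
read c: {A, B, C}
read c: {A, B, C, D, E}
read a: {A, B, C, D, E}
read b: {A, B, C, E}
read b: {A, B, C, E}
Reachable ∩ accepting = {A, B, C, E} — nonempty.

accepted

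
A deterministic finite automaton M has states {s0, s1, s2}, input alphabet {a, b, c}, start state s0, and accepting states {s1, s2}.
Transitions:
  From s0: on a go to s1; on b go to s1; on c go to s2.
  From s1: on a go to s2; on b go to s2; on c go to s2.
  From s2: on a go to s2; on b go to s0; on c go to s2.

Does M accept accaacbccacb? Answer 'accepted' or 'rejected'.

rejected

s0 --a--> s1
s1 --c--> s2
s2 --c--> s2
s2 --a--> s2
s2 --a--> s2
s2 --c--> s2
s2 --b--> s0
s0 --c--> s2
s2 --c--> s2
s2 --a--> s2
s2 --c--> s2
s2 --b--> s0
End in state s0, which is not an accepting state.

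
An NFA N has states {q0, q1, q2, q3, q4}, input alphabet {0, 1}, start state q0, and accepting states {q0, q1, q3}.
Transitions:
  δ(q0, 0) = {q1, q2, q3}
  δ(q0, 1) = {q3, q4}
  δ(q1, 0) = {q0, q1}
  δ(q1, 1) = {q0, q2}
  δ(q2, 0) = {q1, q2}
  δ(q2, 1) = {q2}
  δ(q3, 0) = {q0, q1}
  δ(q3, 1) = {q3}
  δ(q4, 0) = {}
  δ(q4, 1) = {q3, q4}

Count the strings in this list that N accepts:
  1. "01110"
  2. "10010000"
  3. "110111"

3

"01110": accepted
"10010000": accepted
"110111": accepted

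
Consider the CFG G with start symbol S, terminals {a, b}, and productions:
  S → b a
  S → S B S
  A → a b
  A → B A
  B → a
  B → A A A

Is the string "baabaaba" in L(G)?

S ⇒ SBS ⇒ SBSBS ⇒ baBSBS ⇒ baaSBS ⇒ baabaBS ⇒ baabaaS ⇒ baabaaba

yes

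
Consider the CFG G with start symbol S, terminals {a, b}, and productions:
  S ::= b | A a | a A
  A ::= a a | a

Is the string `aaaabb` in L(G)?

no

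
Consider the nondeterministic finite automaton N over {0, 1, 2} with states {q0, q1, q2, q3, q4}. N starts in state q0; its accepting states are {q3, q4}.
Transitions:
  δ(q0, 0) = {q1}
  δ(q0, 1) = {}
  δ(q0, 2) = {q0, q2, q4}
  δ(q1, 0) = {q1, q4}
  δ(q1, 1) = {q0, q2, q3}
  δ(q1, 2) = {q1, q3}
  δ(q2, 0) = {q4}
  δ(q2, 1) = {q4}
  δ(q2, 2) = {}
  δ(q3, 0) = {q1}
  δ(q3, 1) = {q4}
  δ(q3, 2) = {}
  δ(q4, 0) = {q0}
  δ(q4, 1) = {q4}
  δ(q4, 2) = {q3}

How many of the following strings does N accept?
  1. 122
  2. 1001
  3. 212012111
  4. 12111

122: rejected
1001: rejected
212012111: accepted
12111: rejected

1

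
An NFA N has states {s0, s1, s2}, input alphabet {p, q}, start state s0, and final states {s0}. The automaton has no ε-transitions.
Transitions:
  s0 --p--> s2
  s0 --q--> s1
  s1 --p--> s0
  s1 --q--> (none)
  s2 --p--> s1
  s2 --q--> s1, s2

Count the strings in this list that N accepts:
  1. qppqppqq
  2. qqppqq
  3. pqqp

1

qppqppqq: rejected
qqppqq: rejected
pqqp: accepted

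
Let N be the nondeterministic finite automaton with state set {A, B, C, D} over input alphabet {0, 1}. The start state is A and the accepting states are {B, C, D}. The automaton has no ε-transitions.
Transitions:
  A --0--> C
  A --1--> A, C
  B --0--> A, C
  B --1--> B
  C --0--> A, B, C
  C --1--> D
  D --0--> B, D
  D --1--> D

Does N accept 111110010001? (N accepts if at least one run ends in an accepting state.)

accepted

Start: {A}
read 1: {A, C}
read 1: {A, C, D}
read 1: {A, C, D}
read 1: {A, C, D}
read 1: {A, C, D}
read 0: {A, B, C, D}
read 0: {A, B, C, D}
read 1: {A, B, C, D}
read 0: {A, B, C, D}
read 0: {A, B, C, D}
read 0: {A, B, C, D}
read 1: {A, B, C, D}
Reachable ∩ accepting = {B, C, D} — nonempty.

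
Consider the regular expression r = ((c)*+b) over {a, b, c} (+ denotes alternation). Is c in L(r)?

The left alternative (c)* matches c.

yes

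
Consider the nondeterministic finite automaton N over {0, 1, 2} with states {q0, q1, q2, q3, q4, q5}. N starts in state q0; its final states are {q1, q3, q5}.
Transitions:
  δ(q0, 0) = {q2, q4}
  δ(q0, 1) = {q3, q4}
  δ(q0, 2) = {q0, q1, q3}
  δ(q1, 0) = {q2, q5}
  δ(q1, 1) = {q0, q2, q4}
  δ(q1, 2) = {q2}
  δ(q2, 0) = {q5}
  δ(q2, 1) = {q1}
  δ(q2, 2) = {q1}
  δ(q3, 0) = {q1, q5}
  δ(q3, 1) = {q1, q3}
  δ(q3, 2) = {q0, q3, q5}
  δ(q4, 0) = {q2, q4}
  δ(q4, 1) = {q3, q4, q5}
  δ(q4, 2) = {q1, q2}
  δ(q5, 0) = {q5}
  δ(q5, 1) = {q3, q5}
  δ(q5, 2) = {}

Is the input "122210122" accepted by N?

accepted

Start: {q0}
read 1: {q3, q4}
read 2: {q0, q1, q2, q3, q5}
read 2: {q0, q1, q2, q3, q5}
read 2: {q0, q1, q2, q3, q5}
read 1: {q0, q1, q2, q3, q4, q5}
read 0: {q1, q2, q4, q5}
read 1: {q0, q1, q2, q3, q4, q5}
read 2: {q0, q1, q2, q3, q5}
read 2: {q0, q1, q2, q3, q5}
Reachable ∩ accepting = {q1, q3, q5} — nonempty.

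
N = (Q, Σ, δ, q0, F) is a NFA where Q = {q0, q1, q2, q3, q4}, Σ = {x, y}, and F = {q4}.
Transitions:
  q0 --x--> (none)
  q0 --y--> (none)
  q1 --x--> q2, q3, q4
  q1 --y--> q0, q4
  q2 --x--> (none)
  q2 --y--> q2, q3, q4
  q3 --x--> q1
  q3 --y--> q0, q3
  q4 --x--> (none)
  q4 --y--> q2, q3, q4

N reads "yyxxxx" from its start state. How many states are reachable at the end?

0

Start: {q0}
read y: {}
The reachable set is empty and stays empty for the remaining 5 symbols.
Final reachable set {} has 0 states.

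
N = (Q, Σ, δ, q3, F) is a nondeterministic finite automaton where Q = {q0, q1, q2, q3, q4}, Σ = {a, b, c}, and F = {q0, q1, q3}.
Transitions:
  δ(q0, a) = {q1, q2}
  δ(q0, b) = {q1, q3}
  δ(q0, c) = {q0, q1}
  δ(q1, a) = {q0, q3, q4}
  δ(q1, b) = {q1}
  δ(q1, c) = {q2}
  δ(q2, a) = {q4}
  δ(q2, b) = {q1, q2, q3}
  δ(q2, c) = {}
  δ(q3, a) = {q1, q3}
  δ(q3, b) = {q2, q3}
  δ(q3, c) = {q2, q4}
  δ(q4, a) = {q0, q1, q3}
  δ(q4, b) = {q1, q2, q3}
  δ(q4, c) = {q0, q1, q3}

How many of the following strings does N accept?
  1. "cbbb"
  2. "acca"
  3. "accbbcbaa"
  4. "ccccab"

4

"cbbb": accepted
"acca": accepted
"accbbcbaa": accepted
"ccccab": accepted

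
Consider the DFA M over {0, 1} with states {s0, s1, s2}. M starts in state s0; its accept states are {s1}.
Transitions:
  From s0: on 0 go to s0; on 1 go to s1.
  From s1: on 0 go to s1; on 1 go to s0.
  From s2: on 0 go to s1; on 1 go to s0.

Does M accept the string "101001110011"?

accepted

s0 --1--> s1
s1 --0--> s1
s1 --1--> s0
s0 --0--> s0
s0 --0--> s0
s0 --1--> s1
s1 --1--> s0
s0 --1--> s1
s1 --0--> s1
s1 --0--> s1
s1 --1--> s0
s0 --1--> s1
End in state s1, which is an accepting state.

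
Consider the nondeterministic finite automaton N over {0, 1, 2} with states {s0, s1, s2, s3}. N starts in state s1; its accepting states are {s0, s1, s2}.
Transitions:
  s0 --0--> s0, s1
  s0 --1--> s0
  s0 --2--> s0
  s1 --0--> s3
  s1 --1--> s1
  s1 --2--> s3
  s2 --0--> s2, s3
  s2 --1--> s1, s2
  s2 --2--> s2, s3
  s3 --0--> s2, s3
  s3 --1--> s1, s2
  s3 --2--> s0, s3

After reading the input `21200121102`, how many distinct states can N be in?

3

Start: {s1}
read 2: {s3}
read 1: {s1, s2}
read 2: {s2, s3}
read 0: {s2, s3}
read 0: {s2, s3}
read 1: {s1, s2}
read 2: {s2, s3}
read 1: {s1, s2}
read 1: {s1, s2}
read 0: {s2, s3}
read 2: {s0, s2, s3}
Final reachable set {s0, s2, s3} has 3 states.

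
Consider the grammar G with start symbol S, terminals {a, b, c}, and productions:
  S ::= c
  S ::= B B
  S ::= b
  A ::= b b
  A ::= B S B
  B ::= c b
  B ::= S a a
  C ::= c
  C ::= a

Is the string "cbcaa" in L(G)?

S ⇒ BB ⇒ cbB ⇒ cbSaa ⇒ cbcaa

yes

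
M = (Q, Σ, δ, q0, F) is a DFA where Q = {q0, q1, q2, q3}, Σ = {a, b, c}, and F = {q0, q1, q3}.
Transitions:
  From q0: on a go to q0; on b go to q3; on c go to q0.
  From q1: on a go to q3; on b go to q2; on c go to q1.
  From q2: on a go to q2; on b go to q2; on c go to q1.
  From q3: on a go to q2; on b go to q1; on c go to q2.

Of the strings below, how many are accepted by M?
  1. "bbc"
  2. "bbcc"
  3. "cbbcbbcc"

3

"bbc": accepted
"bbcc": accepted
"cbbcbbcc": accepted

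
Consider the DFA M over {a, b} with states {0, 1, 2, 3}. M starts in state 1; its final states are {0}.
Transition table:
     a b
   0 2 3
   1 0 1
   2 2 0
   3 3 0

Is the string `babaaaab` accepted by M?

1 --b--> 1
1 --a--> 0
0 --b--> 3
3 --a--> 3
3 --a--> 3
3 --a--> 3
3 --a--> 3
3 --b--> 0
End in state 0, which is an accepting state.

accepted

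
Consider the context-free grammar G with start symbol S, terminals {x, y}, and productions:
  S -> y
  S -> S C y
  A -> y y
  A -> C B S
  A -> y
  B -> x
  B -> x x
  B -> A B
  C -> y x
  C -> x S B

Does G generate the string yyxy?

S ⇒ SCy ⇒ yCy ⇒ yyxy

yes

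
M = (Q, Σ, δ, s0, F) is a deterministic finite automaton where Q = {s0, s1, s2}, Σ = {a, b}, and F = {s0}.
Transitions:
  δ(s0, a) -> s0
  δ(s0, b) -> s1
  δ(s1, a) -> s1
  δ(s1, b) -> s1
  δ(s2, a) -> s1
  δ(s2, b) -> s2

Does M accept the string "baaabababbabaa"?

s0 --b--> s1
s1 --a--> s1
s1 --a--> s1
s1 --a--> s1
s1 --b--> s1
s1 --a--> s1
s1 --b--> s1
s1 --a--> s1
s1 --b--> s1
s1 --b--> s1
s1 --a--> s1
s1 --b--> s1
s1 --a--> s1
s1 --a--> s1
End in state s1, which is not an accepting state.

rejected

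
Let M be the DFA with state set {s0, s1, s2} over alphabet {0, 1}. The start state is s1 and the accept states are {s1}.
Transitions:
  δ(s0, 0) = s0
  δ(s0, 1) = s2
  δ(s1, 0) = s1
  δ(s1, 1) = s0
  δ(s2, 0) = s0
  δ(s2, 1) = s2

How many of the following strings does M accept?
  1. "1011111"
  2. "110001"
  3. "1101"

"1011111": rejected
"110001": rejected
"1101": rejected

0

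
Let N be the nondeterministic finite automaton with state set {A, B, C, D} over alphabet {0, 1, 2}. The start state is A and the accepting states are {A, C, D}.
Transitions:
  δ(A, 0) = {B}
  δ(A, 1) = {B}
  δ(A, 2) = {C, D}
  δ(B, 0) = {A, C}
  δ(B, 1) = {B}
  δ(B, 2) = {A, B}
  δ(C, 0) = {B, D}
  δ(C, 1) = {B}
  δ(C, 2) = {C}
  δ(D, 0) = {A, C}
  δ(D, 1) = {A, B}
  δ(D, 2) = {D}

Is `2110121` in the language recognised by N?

rejected

Start: {A}
read 2: {C, D}
read 1: {A, B}
read 1: {B}
read 0: {A, C}
read 1: {B}
read 2: {A, B}
read 1: {B}
Reachable ∩ accepting = {} — empty.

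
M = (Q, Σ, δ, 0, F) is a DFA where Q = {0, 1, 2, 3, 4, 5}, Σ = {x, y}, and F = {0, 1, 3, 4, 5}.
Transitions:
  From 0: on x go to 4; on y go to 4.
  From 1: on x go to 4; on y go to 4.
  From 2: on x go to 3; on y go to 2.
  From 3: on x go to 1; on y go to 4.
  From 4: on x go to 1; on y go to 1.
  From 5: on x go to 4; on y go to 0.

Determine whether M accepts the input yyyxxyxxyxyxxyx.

accepted

0 --y--> 4
4 --y--> 1
1 --y--> 4
4 --x--> 1
1 --x--> 4
4 --y--> 1
1 --x--> 4
4 --x--> 1
1 --y--> 4
4 --x--> 1
1 --y--> 4
4 --x--> 1
1 --x--> 4
4 --y--> 1
1 --x--> 4
End in state 4, which is an accepting state.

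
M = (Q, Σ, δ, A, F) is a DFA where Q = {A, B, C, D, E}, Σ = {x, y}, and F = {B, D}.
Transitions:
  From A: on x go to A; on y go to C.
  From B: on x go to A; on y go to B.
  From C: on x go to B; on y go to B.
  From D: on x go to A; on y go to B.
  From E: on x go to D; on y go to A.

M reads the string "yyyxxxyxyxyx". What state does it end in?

B

A --y--> C
C --y--> B
B --y--> B
B --x--> A
A --x--> A
A --x--> A
A --y--> C
C --x--> B
B --y--> B
B --x--> A
A --y--> C
C --x--> B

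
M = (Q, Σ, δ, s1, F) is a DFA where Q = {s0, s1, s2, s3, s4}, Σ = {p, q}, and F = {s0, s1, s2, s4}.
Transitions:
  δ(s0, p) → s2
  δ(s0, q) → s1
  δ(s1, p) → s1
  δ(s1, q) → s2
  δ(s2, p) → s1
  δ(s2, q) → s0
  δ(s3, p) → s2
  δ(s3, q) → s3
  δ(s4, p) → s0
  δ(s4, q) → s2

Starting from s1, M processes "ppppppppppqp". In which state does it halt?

s1

s1 --p--> s1
s1 --p--> s1
s1 --p--> s1
s1 --p--> s1
s1 --p--> s1
s1 --p--> s1
s1 --p--> s1
s1 --p--> s1
s1 --p--> s1
s1 --p--> s1
s1 --q--> s2
s2 --p--> s1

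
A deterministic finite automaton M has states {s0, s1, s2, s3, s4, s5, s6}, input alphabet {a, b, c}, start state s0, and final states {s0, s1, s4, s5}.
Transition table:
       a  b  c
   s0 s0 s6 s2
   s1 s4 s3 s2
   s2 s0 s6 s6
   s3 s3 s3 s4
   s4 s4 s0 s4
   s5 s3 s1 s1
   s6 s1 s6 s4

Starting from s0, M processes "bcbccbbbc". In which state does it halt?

s4

s0 --b--> s6
s6 --c--> s4
s4 --b--> s0
s0 --c--> s2
s2 --c--> s6
s6 --b--> s6
s6 --b--> s6
s6 --b--> s6
s6 --c--> s4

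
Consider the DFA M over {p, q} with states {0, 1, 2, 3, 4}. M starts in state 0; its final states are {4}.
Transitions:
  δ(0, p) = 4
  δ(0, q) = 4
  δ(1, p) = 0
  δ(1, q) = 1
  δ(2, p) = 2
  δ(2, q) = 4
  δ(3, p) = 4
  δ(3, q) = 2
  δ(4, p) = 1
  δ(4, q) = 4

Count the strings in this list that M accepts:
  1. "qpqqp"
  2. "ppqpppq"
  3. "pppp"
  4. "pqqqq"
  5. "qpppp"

2

"qpqqp": rejected
"ppqpppq": rejected
"pppp": accepted
"pqqqq": accepted
"qpppp": rejected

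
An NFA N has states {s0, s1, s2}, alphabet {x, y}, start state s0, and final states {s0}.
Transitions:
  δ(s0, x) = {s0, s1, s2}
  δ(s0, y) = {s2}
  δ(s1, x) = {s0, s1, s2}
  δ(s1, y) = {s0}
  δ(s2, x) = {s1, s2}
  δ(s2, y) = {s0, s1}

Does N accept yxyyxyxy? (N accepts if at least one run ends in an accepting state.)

Start: {s0}
read y: {s2}
read x: {s1, s2}
read y: {s0, s1}
read y: {s0, s2}
read x: {s0, s1, s2}
read y: {s0, s1, s2}
read x: {s0, s1, s2}
read y: {s0, s1, s2}
Reachable ∩ accepting = {s0} — nonempty.

accepted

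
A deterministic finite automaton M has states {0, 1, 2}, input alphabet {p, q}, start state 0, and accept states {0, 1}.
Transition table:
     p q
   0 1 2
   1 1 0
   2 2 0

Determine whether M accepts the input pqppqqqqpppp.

0 --p--> 1
1 --q--> 0
0 --p--> 1
1 --p--> 1
1 --q--> 0
0 --q--> 2
2 --q--> 0
0 --q--> 2
2 --p--> 2
2 --p--> 2
2 --p--> 2
2 --p--> 2
End in state 2, which is not an accepting state.

rejected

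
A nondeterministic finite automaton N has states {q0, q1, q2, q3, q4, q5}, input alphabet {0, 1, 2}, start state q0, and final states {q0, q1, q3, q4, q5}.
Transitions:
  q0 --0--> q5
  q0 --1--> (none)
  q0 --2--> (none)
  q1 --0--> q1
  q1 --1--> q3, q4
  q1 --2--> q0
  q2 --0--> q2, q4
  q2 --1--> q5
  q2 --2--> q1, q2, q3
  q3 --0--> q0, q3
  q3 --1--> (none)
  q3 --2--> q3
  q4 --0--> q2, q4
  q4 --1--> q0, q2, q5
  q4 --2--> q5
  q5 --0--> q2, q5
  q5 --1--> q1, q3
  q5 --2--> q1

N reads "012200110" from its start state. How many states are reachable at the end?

4

Start: {q0}
read 0: {q5}
read 1: {q1, q3}
read 2: {q0, q3}
read 2: {q3}
read 0: {q0, q3}
read 0: {q0, q3, q5}
read 1: {q1, q3}
read 1: {q3, q4}
read 0: {q0, q2, q3, q4}
Final reachable set {q0, q2, q3, q4} has 4 states.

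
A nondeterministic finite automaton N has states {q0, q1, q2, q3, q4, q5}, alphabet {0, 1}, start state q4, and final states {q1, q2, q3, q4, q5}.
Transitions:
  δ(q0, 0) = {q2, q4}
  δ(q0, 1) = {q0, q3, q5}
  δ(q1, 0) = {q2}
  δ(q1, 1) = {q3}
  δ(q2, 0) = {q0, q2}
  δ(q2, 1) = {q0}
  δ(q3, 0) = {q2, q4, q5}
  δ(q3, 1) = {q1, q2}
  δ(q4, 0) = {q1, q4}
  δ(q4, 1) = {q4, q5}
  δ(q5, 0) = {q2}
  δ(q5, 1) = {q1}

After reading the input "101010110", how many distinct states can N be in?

Start: {q4}
read 1: {q4, q5}
read 0: {q1, q2, q4}
read 1: {q0, q3, q4, q5}
read 0: {q1, q2, q4, q5}
read 1: {q0, q1, q3, q4, q5}
read 0: {q1, q2, q4, q5}
read 1: {q0, q1, q3, q4, q5}
read 1: {q0, q1, q2, q3, q4, q5}
read 0: {q0, q1, q2, q4, q5}
Final reachable set {q0, q1, q2, q4, q5} has 5 states.

5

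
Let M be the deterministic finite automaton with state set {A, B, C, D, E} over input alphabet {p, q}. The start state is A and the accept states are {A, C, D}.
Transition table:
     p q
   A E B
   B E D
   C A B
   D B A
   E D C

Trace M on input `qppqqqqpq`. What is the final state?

A --q--> B
B --p--> E
E --p--> D
D --q--> A
A --q--> B
B --q--> D
D --q--> A
A --p--> E
E --q--> C

C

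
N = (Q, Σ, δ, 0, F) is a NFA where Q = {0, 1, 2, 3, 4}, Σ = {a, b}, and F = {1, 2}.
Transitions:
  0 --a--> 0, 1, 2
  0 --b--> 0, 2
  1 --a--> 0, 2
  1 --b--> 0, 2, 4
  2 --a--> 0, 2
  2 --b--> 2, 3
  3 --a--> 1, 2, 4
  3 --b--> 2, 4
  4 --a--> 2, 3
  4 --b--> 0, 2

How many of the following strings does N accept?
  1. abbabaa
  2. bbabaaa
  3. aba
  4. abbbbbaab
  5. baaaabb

abbabaa: accepted
bbabaaa: accepted
aba: accepted
abbbbbaab: accepted
baaaabb: accepted

5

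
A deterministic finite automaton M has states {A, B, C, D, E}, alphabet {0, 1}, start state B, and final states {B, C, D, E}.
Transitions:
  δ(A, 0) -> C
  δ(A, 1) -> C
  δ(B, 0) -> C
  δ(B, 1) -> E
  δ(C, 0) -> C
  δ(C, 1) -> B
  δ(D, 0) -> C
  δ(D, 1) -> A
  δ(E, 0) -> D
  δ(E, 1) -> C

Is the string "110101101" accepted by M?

B --1--> E
E --1--> C
C --0--> C
C --1--> B
B --0--> C
C --1--> B
B --1--> E
E --0--> D
D --1--> A
End in state A, which is not an accepting state.

rejected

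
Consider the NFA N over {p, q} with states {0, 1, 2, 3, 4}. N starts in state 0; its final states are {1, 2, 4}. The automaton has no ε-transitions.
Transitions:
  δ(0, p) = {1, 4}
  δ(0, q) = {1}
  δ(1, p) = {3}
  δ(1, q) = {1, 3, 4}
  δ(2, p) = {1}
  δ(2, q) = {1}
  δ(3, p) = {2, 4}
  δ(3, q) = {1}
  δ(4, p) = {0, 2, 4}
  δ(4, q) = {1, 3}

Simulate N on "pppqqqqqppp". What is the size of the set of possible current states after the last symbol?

5

Start: {0}
read p: {1, 4}
read p: {0, 2, 3, 4}
read p: {0, 1, 2, 4}
read q: {1, 3, 4}
read q: {1, 3, 4}
read q: {1, 3, 4}
read q: {1, 3, 4}
read q: {1, 3, 4}
read p: {0, 2, 3, 4}
read p: {0, 1, 2, 4}
read p: {0, 1, 2, 3, 4}
Final reachable set {0, 1, 2, 3, 4} has 5 states.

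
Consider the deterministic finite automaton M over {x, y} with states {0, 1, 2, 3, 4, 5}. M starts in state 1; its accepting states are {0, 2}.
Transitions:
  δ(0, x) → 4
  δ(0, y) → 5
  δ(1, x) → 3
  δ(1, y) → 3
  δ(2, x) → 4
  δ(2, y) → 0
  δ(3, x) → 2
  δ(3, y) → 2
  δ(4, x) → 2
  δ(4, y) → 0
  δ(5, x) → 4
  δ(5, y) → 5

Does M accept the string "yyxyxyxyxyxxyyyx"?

1 --y--> 3
3 --y--> 2
2 --x--> 4
4 --y--> 0
0 --x--> 4
4 --y--> 0
0 --x--> 4
4 --y--> 0
0 --x--> 4
4 --y--> 0
0 --x--> 4
4 --x--> 2
2 --y--> 0
0 --y--> 5
5 --y--> 5
5 --x--> 4
End in state 4, which is not an accepting state.

rejected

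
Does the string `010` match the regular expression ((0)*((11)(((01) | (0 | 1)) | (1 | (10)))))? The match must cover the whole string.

no

No split of 010 into u·v has (0)* matching u and ((11)(((01)|(0|1))|(1|(10)))) matching v.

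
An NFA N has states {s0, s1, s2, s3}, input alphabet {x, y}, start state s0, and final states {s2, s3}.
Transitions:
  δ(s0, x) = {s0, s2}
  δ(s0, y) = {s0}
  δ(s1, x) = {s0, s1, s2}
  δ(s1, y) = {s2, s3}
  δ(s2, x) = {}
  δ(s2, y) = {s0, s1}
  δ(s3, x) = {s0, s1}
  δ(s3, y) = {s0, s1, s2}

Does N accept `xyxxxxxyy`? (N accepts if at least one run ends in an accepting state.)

accepted

Start: {s0}
read x: {s0, s2}
read y: {s0, s1}
read x: {s0, s1, s2}
read x: {s0, s1, s2}
read x: {s0, s1, s2}
read x: {s0, s1, s2}
read x: {s0, s1, s2}
read y: {s0, s1, s2, s3}
read y: {s0, s1, s2, s3}
Reachable ∩ accepting = {s2, s3} — nonempty.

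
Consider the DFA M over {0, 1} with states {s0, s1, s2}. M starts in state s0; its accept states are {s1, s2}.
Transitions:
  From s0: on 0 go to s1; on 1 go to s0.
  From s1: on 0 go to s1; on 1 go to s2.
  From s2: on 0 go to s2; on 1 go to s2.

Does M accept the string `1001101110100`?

accepted

s0 --1--> s0
s0 --0--> s1
s1 --0--> s1
s1 --1--> s2
s2 --1--> s2
s2 --0--> s2
s2 --1--> s2
s2 --1--> s2
s2 --1--> s2
s2 --0--> s2
s2 --1--> s2
s2 --0--> s2
s2 --0--> s2
End in state s2, which is an accepting state.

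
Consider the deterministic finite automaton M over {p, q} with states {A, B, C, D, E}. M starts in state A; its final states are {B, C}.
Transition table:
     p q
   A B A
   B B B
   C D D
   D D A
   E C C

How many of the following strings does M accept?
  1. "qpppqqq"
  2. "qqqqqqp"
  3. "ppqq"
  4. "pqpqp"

"qpppqqq": accepted
"qqqqqqp": accepted
"ppqq": accepted
"pqpqp": accepted

4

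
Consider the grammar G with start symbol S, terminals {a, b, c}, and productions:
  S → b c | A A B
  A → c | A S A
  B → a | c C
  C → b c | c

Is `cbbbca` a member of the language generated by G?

no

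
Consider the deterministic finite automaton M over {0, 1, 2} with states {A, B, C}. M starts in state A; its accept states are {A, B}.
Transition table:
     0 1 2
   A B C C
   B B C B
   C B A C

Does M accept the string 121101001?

A --1--> C
C --2--> C
C --1--> A
A --1--> C
C --0--> B
B --1--> C
C --0--> B
B --0--> B
B --1--> C
End in state C, which is not an accepting state.

rejected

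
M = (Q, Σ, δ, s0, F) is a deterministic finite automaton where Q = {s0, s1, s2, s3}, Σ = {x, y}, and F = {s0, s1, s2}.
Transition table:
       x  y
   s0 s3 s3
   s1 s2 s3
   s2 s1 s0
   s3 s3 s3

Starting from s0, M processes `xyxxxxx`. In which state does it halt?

s0 --x--> s3
s3 --y--> s3
s3 --x--> s3
s3 --x--> s3
s3 --x--> s3
s3 --x--> s3
s3 --x--> s3

s3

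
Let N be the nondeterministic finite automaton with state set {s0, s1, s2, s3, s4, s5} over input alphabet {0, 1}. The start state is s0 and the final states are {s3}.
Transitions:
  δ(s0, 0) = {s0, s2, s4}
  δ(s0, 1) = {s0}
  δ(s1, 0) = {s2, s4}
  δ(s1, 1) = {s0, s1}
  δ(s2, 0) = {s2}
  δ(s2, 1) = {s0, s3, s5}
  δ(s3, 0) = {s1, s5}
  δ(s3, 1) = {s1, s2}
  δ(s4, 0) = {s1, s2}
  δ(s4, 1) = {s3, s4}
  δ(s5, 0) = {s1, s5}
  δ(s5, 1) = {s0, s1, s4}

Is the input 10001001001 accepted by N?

accepted

Start: {s0}
read 1: {s0}
read 0: {s0, s2, s4}
read 0: {s0, s1, s2, s4}
read 0: {s0, s1, s2, s4}
read 1: {s0, s1, s3, s4, s5}
read 0: {s0, s1, s2, s4, s5}
read 0: {s0, s1, s2, s4, s5}
read 1: {s0, s1, s3, s4, s5}
read 0: {s0, s1, s2, s4, s5}
read 0: {s0, s1, s2, s4, s5}
read 1: {s0, s1, s3, s4, s5}
Reachable ∩ accepting = {s3} — nonempty.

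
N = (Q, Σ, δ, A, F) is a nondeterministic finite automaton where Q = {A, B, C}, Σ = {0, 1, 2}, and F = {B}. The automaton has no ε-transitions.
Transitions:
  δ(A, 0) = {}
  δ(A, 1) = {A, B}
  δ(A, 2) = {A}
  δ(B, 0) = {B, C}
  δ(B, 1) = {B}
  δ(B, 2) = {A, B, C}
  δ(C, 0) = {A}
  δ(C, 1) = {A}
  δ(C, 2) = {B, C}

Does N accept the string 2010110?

Start: {A}
read 2: {A}
read 0: {}
The reachable set is empty and stays empty for the remaining 5 symbols.
Reachable ∩ accepting = {} — empty.

rejected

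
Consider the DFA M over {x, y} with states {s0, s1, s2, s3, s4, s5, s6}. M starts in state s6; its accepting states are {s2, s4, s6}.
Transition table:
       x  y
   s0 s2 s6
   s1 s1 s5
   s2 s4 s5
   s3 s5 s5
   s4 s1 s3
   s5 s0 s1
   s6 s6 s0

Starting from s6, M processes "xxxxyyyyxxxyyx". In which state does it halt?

s6 --x--> s6
s6 --x--> s6
s6 --x--> s6
s6 --x--> s6
s6 --y--> s0
s0 --y--> s6
s6 --y--> s0
s0 --y--> s6
s6 --x--> s6
s6 --x--> s6
s6 --x--> s6
s6 --y--> s0
s0 --y--> s6
s6 --x--> s6

s6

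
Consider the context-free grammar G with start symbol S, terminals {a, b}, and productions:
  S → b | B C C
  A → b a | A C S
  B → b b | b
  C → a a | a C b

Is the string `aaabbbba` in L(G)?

no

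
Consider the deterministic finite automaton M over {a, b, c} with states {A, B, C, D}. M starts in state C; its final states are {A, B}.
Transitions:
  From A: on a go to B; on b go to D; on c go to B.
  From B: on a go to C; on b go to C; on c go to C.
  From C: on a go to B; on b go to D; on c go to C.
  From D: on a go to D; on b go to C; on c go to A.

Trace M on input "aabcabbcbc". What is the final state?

A

C --a--> B
B --a--> C
C --b--> D
D --c--> A
A --a--> B
B --b--> C
C --b--> D
D --c--> A
A --b--> D
D --c--> A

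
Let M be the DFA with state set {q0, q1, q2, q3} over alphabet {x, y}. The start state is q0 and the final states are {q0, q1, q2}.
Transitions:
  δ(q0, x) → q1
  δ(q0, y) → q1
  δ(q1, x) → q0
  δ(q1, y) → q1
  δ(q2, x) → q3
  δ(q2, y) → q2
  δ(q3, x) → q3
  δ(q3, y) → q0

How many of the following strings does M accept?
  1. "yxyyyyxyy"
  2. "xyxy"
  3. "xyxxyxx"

3

"yxyyyyxyy": accepted
"xyxy": accepted
"xyxxyxx": accepted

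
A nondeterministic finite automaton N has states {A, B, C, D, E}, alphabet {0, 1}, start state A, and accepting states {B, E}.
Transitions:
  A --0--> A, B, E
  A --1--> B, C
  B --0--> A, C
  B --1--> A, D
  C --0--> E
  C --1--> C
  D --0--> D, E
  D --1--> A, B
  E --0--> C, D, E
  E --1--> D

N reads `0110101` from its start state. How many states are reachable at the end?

Start: {A}
read 0: {A, B, E}
read 1: {A, B, C, D}
read 1: {A, B, C, D}
read 0: {A, B, C, D, E}
read 1: {A, B, C, D}
read 0: {A, B, C, D, E}
read 1: {A, B, C, D}
Final reachable set {A, B, C, D} has 4 states.

4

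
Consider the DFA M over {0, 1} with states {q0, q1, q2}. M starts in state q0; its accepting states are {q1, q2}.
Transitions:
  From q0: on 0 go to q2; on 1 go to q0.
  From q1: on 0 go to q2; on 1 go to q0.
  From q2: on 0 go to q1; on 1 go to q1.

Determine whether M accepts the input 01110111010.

accepted

q0 --0--> q2
q2 --1--> q1
q1 --1--> q0
q0 --1--> q0
q0 --0--> q2
q2 --1--> q1
q1 --1--> q0
q0 --1--> q0
q0 --0--> q2
q2 --1--> q1
q1 --0--> q2
End in state q2, which is an accepting state.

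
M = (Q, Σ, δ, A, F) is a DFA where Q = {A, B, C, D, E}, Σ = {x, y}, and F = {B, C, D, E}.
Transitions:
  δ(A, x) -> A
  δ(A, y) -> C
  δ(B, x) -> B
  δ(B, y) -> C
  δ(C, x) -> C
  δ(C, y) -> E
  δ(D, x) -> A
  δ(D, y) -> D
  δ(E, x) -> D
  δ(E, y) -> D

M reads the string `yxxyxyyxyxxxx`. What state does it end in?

C

A --y--> C
C --x--> C
C --x--> C
C --y--> E
E --x--> D
D --y--> D
D --y--> D
D --x--> A
A --y--> C
C --x--> C
C --x--> C
C --x--> C
C --x--> C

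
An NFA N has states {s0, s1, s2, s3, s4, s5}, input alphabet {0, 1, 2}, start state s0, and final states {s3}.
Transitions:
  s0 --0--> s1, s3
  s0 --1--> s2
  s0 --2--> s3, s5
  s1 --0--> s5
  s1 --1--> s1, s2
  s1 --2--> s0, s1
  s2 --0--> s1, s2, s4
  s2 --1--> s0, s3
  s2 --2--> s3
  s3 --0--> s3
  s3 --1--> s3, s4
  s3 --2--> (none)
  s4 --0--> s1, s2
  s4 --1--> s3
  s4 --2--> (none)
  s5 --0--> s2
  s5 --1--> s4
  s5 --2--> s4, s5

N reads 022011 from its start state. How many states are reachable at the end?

5

Start: {s0}
read 0: {s1, s3}
read 2: {s0, s1}
read 2: {s0, s1, s3, s5}
read 0: {s1, s2, s3, s5}
read 1: {s0, s1, s2, s3, s4}
read 1: {s0, s1, s2, s3, s4}
Final reachable set {s0, s1, s2, s3, s4} has 5 states.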